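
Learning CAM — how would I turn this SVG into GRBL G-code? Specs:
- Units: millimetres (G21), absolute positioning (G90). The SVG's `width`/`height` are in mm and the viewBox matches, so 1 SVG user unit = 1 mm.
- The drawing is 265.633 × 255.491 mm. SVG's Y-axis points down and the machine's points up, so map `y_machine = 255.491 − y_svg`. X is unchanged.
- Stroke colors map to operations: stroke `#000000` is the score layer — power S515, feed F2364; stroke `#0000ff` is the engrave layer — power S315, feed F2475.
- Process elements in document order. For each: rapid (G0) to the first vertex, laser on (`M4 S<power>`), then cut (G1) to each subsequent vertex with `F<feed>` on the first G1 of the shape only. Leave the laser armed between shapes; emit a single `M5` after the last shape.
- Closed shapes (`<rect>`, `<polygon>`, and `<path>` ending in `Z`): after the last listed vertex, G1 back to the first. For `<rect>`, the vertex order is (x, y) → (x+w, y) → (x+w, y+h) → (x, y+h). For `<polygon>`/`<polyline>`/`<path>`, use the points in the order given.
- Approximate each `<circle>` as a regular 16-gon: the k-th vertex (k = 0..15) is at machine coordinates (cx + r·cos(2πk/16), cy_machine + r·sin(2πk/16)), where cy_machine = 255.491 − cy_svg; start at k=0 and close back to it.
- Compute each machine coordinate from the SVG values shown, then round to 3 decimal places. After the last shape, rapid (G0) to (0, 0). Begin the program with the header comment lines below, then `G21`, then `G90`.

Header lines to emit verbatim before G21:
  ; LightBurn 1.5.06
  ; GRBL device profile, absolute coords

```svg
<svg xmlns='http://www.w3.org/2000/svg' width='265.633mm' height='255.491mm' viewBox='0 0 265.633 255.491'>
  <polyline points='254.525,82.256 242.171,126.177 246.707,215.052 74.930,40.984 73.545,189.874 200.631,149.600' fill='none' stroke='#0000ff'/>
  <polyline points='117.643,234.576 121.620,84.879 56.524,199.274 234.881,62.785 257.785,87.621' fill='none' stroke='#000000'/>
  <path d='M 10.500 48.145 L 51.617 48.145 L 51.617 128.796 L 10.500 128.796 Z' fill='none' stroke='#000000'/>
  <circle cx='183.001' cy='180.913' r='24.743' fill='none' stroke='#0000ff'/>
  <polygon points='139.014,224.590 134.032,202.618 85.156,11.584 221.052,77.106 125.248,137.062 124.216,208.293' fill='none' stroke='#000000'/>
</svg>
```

Since the viewBox matches the mm dimensions, user units are millimetres directly. The only transform is the Y-flip y_m = 255.491 − y_svg.

Shape 1 is a open polyline drawn with `<polyline>`. Its stroke #0000ff means engrave at S315, F2475. After flipping Y the toolpath is (254.525,173.235) → (242.171,129.314) → (246.707,40.439) → (74.930,214.507) → (73.545,65.617) → (200.631,105.891).

Shape 2 is a open polyline drawn with `<polyline>`. Its stroke #000000 means score at S515, F2364. After flipping Y the toolpath is (117.643,20.915) → (121.620,170.612) → (56.524,56.217) → (234.881,192.706) → (257.785,167.870).

Shape 3 is a rectangle drawn with `<path>`. Its stroke #000000 means score at S515, F2364. After flipping Y the toolpath is (10.500,207.346) → (51.617,207.346) → (51.617,126.695) → (10.500,126.695) → (10.500,207.346), returning to the start.

Shape 4 is a circle drawn with `<circle>`. Its stroke #0000ff means engrave at S315, F2475. After flipping Y the toolpath is (207.744,74.578) → (205.861,84.047) → (200.497,92.074) → (192.470,97.438) → (183.001,99.321) → (173.532,97.438) → (165.505,92.074) → (160.141,84.047) → (158.258,74.578) → (160.141,65.109) → (165.505,57.082) → (173.532,51.718) → (183.001,49.835) → (192.470,51.718) → (200.497,57.082) → (205.861,65.109) → (207.744,74.578), returning to the start.

Shape 5 is a closed polygon drawn with `<polygon>`. Its stroke #000000 means score at S515, F2364. After flipping Y the toolpath is (139.014,30.901) → (134.032,52.873) → (85.156,243.907) → (221.052,178.385) → (125.248,118.429) → (124.216,47.198) → (139.014,30.901), returning to the start.

; LightBurn 1.5.06
; GRBL device profile, absolute coords
G21
G90
G0 X254.525 Y173.235
M4 S315
G1 X242.171 Y129.314 F2475
G1 X246.707 Y40.439
G1 X74.930 Y214.507
G1 X73.545 Y65.617
G1 X200.631 Y105.891
G0 X117.643 Y20.915
M4 S515
G1 X121.620 Y170.612 F2364
G1 X56.524 Y56.217
G1 X234.881 Y192.706
G1 X257.785 Y167.870
G0 X10.500 Y207.346
M4 S515
G1 X51.617 Y207.346 F2364
G1 X51.617 Y126.695
G1 X10.500 Y126.695
G1 X10.500 Y207.346
G0 X207.744 Y74.578
M4 S315
G1 X205.861 Y84.047 F2475
G1 X200.497 Y92.074
G1 X192.470 Y97.438
G1 X183.001 Y99.321
G1 X173.532 Y97.438
G1 X165.505 Y92.074
G1 X160.141 Y84.047
G1 X158.258 Y74.578
G1 X160.141 Y65.109
G1 X165.505 Y57.082
G1 X173.532 Y51.718
G1 X183.001 Y49.835
G1 X192.470 Y51.718
G1 X200.497 Y57.082
G1 X205.861 Y65.109
G1 X207.744 Y74.578
G0 X139.014 Y30.901
M4 S515
G1 X134.032 Y52.873 F2364
G1 X85.156 Y243.907
G1 X221.052 Y178.385
G1 X125.248 Y118.429
G1 X124.216 Y47.198
G1 X139.014 Y30.901
M5
G0 X0.000 Y0.000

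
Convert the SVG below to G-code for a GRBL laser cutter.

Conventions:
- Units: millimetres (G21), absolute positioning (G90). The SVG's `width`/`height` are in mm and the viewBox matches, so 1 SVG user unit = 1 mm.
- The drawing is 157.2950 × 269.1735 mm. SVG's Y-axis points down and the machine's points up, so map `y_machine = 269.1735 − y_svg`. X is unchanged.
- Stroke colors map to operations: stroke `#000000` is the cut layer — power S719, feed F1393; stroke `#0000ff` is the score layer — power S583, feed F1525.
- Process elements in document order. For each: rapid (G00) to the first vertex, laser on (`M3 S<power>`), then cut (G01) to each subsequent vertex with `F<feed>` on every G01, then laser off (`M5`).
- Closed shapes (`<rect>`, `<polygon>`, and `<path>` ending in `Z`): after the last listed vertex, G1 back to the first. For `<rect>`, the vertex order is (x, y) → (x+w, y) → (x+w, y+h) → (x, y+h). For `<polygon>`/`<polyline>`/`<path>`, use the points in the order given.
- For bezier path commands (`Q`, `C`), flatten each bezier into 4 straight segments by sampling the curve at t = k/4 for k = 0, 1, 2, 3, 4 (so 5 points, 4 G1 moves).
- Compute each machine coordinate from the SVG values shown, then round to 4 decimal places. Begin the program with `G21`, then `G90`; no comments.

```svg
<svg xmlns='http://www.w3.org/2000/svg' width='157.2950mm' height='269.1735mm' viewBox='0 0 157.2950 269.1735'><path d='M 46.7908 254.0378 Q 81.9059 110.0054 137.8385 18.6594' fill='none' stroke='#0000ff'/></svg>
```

Since the viewBox matches the mm dimensions, user units are millimetres directly. The only transform is the Y-flip y_m = 269.1735 − y_svg.

Shape 1 is a quadratic bezier drawn with `<path>`. Its stroke #0000ff means score at S583, F1525. After flipping Y the toolpath is (46.7908,15.1357) → (65.6494,83.8590) → (87.1103,145.9965) → (111.1733,201.5482) → (137.8385,250.5141).

G21
G90
G00 X46.7908 Y15.1357
M3 S583
G01 X65.6494 Y83.8590 F1525
G01 X87.1103 Y145.9965 F1525
G01 X111.1733 Y201.5482 F1525
G01 X137.8385 Y250.5141 F1525
M5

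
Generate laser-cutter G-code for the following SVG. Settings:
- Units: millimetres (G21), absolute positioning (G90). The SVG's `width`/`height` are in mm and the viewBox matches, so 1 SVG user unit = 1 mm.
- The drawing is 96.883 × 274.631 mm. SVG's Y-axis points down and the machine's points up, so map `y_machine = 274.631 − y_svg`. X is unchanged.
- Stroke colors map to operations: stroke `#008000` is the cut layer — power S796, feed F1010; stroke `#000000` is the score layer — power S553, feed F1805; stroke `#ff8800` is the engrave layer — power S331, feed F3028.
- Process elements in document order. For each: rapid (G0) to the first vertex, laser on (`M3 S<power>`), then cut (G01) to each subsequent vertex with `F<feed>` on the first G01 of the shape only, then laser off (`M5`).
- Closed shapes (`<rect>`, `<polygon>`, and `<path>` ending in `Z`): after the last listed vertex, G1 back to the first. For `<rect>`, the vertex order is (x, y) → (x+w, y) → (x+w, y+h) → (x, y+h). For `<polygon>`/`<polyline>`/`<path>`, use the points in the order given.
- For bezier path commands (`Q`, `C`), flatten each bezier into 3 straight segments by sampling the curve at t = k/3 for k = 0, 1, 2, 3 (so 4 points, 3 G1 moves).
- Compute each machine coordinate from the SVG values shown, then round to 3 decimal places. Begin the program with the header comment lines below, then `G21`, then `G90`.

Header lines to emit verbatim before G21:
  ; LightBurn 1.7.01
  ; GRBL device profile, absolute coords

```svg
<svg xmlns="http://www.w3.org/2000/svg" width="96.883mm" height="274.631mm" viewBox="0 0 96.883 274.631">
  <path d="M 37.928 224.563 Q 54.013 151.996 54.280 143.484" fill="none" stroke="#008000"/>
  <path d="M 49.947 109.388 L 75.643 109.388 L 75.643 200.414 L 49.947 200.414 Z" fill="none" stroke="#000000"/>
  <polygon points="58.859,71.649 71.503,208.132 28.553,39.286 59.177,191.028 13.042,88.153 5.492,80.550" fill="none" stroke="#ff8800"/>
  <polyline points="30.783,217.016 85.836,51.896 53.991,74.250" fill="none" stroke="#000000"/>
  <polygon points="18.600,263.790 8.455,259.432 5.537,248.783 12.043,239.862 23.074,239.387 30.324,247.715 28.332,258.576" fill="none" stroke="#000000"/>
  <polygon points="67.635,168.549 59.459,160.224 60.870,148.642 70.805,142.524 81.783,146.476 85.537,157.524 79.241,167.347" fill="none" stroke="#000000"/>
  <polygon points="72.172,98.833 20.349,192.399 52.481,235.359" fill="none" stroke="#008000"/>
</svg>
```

; LightBurn 1.7.01
; GRBL device profile, absolute coords
G21
G90
G0 X37.928 Y50.068
M3 S796
G01 X46.894 Y91.329 F1010
G01 X52.344 Y118.355
G01 X54.280 Y131.147
M5
G0 X49.947 Y165.243
M3 S553
G01 X75.643 Y165.243 F1805
G01 X75.643 Y74.217
G01 X49.947 Y74.217
G01 X49.947 Y165.243
M5
G0 X58.859 Y202.982
M3 S331
G01 X71.503 Y66.499 F3028
G01 X28.553 Y235.345
G01 X59.177 Y83.603
G01 X13.042 Y186.478
G01 X5.492 Y194.081
G01 X58.859 Y202.982
M5
G0 X30.783 Y57.615
M3 S553
G01 X85.836 Y222.735 F1805
G01 X53.991 Y200.381
M5
G0 X18.600 Y10.841
M3 S553
G01 X8.455 Y15.199 F1805
G01 X5.537 Y25.848
G01 X12.043 Y34.769
G01 X23.074 Y35.244
G01 X30.324 Y26.916
G01 X28.332 Y16.055
G01 X18.600 Y10.841
M5
G0 X67.635 Y106.082
M3 S553
G01 X59.459 Y114.407 F1805
G01 X60.870 Y125.989
G01 X70.805 Y132.107
G01 X81.783 Y128.155
G01 X85.537 Y117.107
G01 X79.241 Y107.284
G01 X67.635 Y106.082
M5
G0 X72.172 Y175.798
M3 S796
G01 X20.349 Y82.232 F1010
G01 X52.481 Y39.272
G01 X72.172 Y175.798
M5

Since the viewBox matches the mm dimensions, user units are millimetres directly. The only transform is the Y-flip y_m = 274.631 − y_svg.

Shape 1 is a quadratic bezier drawn with `<path>`. Its stroke #008000 means cut at S796, F1010. After flipping Y the toolpath is (37.928,50.068) → (46.894,91.329) → (52.344,118.355) → (54.280,131.147).

Shape 2 is a rectangle drawn with `<path>`. Its stroke #000000 means score at S553, F1805. After flipping Y the toolpath is (49.947,165.243) → (75.643,165.243) → (75.643,74.217) → (49.947,74.217) → (49.947,165.243), returning to the start.

Shape 3 is a closed polygon drawn with `<polygon>`. Its stroke #ff8800 means engrave at S331, F3028. After flipping Y the toolpath is (58.859,202.982) → (71.503,66.499) → (28.553,235.345) → (59.177,83.603) → (13.042,186.478) → (5.492,194.081) → (58.859,202.982), returning to the start.

Shape 4 is a open polyline drawn with `<polyline>`. Its stroke #000000 means score at S553, F1805. After flipping Y the toolpath is (30.783,57.615) → (85.836,222.735) → (53.991,200.381).

Shape 5 is a regular polygon drawn with `<polygon>`. Its stroke #000000 means score at S553, F1805. After flipping Y the toolpath is (18.600,10.841) → (8.455,15.199) → (5.537,25.848) → (12.043,34.769) → (23.074,35.244) → (30.324,26.916) → (28.332,16.055) → (18.600,10.841), returning to the start.

Shape 6 is a regular polygon drawn with `<polygon>`. Its stroke #000000 means score at S553, F1805. After flipping Y the toolpath is (67.635,106.082) → (59.459,114.407) → (60.870,125.989) → (70.805,132.107) → (81.783,128.155) → (85.537,117.107) → (79.241,107.284) → (67.635,106.082), returning to the start.

Shape 7 is a closed polygon drawn with `<polygon>`. Its stroke #008000 means cut at S796, F1010. After flipping Y the toolpath is (72.172,175.798) → (20.349,82.232) → (52.481,39.272) → (72.172,175.798), returning to the start.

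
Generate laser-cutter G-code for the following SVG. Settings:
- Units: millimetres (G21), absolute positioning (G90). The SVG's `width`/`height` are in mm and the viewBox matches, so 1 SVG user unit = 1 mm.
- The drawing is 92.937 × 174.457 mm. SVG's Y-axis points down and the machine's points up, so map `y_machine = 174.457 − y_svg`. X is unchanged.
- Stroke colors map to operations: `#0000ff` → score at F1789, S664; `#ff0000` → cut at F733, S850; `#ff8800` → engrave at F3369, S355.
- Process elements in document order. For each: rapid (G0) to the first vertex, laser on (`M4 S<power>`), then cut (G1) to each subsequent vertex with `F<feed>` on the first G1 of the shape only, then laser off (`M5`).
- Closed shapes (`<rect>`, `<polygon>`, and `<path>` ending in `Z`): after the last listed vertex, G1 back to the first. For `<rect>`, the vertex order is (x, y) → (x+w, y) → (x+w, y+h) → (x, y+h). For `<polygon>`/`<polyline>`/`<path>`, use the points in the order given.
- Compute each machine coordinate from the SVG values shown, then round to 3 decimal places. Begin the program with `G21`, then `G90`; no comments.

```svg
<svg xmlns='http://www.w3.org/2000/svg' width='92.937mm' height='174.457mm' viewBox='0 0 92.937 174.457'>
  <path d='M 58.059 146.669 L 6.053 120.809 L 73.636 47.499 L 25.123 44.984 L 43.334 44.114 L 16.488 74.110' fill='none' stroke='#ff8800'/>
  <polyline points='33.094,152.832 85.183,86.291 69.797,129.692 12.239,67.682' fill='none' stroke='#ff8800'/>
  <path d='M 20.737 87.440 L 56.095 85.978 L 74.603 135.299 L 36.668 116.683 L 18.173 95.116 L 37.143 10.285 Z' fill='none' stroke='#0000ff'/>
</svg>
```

viewBox `0 0 92.937 174.457` with mm width/height → 1 unit = 1 mm. Flip: y_m = 174.457 − y_svg.

**Shape 1** — `<path>` open polyline, stroke `#ff8800` → engrave (S355, F3369). Machine vertices: (58.059,27.788) → (6.053,53.648) → (73.636,126.958) → (25.123,129.473) → (43.334,130.343) → (16.488,100.347). Open path.

**Shape 2** — `<polyline>` open polyline, stroke `#ff8800` → engrave (S355, F3369). Machine vertices: (33.094,21.625) → (85.183,88.166) → (69.797,44.765) → (12.239,106.775). Open path.

**Shape 3** — `<path>` closed polygon, stroke `#0000ff` → score (S664, F1789). Machine vertices: (20.737,87.017) → (56.095,88.479) → (74.603,39.158) → (36.668,57.774) → (18.173,79.341) → (37.143,164.172) → (20.737,87.017). Closed: final G1 returns to the first vertex.

G21
G90
G0 X58.059 Y27.788
M4 S355
G1 X6.053 Y53.648 F3369
G1 X73.636 Y126.958
G1 X25.123 Y129.473
G1 X43.334 Y130.343
G1 X16.488 Y100.347
M5
G0 X33.094 Y21.625
M4 S355
G1 X85.183 Y88.166 F3369
G1 X69.797 Y44.765
G1 X12.239 Y106.775
M5
G0 X20.737 Y87.017
M4 S664
G1 X56.095 Y88.479 F1789
G1 X74.603 Y39.158
G1 X36.668 Y57.774
G1 X18.173 Y79.341
G1 X37.143 Y164.172
G1 X20.737 Y87.017
M5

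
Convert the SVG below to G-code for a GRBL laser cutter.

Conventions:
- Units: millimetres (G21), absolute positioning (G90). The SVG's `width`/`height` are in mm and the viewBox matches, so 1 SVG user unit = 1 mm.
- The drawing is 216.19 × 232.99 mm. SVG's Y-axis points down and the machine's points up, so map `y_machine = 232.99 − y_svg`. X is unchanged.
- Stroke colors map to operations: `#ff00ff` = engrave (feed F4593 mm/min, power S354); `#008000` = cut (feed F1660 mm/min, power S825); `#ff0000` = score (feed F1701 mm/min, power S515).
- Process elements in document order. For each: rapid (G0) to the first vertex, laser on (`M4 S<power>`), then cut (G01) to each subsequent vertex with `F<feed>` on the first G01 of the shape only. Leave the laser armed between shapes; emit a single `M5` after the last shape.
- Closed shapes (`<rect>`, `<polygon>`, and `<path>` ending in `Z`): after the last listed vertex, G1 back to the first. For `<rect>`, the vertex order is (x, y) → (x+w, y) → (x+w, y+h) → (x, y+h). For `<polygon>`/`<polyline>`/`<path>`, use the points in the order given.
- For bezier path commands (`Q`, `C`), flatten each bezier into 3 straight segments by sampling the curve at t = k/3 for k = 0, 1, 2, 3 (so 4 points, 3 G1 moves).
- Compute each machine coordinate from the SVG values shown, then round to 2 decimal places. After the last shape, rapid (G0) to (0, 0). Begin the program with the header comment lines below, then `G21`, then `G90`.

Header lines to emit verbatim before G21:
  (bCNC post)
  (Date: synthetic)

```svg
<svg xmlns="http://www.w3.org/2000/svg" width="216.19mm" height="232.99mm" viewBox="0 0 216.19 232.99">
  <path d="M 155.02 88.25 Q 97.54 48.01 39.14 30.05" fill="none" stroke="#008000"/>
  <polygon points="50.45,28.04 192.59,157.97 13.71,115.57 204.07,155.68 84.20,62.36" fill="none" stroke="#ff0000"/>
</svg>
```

(bCNC post)
(Date: synthetic)
G21
G90
G0 X155.02 Y144.74
M4 S825
G01 X116.60 Y169.09 F1660
G01 X77.97 Y188.49
G01 X39.14 Y202.94
G0 X50.45 Y204.95
M4 S515
G01 X192.59 Y75.02 F1701
G01 X13.71 Y117.42
G01 X204.07 Y77.31
G01 X84.20 Y170.63
G01 X50.45 Y204.95
M5
G0 X0.00 Y0.00

viewBox `0 0 216.19 232.99` with mm width/height → 1 unit = 1 mm. Flip: y_m = 232.99 − y_svg.

**Shape 1** — `<path>` quadratic bezier, stroke `#008000` → cut (S825, F1660). Control points (SVG): P0=(155.02,88.25), P1=(97.54,48.01), P2=(39.14,30.05); sampled at t=k/3. Machine vertices: (155.02,144.74) → (116.60,169.09) → (77.97,188.49) → (39.14,202.94). Open path.

**Shape 2** — `<polygon>` closed polygon, stroke `#ff0000` → score (S515, F1701). Machine vertices: (50.45,204.95) → (192.59,75.02) → (13.71,117.42) → (204.07,77.31) → (84.20,170.63) → (50.45,204.95). Closed: final G1 returns to the first vertex.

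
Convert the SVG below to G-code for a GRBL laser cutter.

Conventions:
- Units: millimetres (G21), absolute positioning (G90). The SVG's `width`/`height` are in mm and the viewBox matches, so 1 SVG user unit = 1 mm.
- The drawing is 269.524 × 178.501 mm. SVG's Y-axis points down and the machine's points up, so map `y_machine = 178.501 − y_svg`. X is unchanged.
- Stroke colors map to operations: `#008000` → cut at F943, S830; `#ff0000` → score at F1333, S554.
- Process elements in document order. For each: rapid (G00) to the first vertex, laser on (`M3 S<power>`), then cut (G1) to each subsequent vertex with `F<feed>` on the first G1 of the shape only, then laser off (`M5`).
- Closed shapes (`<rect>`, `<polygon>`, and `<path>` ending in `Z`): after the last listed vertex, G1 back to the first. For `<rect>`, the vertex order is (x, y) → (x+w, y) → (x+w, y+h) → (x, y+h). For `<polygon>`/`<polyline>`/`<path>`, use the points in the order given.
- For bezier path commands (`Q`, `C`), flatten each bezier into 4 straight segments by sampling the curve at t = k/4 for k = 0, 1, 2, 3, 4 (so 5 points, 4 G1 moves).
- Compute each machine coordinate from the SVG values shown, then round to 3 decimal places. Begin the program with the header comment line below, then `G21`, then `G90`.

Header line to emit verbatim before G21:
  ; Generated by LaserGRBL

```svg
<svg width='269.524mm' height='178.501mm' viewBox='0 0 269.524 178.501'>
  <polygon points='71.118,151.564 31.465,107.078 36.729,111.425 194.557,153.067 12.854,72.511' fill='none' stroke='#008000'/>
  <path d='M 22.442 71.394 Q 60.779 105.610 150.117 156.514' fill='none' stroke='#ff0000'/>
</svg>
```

Since the viewBox matches the mm dimensions, user units are millimetres directly. The only transform is the Y-flip y_m = 178.501 − y_svg.

Shape 1 is a closed polygon drawn with `<polygon>`. Its stroke #008000 means cut at S830, F943. After flipping Y the toolpath is (71.118,26.937) → (31.465,71.423) → (36.729,67.076) → (194.557,25.434) → (12.854,105.990) → (71.118,26.937), returning to the start.

Shape 2 is a quadratic bezier drawn with `<path>`. Its stroke #ff0000 means score at S554, F1333. After flipping Y the toolpath is (22.442,107.107) → (44.798,88.956) → (73.529,68.719) → (108.636,46.396) → (150.117,21.987).

; Generated by LaserGRBL
G21
G90
G00 X71.118 Y26.937
M3 S830
G1 X31.465 Y71.423 F943
G1 X36.729 Y67.076
G1 X194.557 Y25.434
G1 X12.854 Y105.990
G1 X71.118 Y26.937
M5
G00 X22.442 Y107.107
M3 S554
G1 X44.798 Y88.956 F1333
G1 X73.529 Y68.719
G1 X108.636 Y46.396
G1 X150.117 Y21.987
M5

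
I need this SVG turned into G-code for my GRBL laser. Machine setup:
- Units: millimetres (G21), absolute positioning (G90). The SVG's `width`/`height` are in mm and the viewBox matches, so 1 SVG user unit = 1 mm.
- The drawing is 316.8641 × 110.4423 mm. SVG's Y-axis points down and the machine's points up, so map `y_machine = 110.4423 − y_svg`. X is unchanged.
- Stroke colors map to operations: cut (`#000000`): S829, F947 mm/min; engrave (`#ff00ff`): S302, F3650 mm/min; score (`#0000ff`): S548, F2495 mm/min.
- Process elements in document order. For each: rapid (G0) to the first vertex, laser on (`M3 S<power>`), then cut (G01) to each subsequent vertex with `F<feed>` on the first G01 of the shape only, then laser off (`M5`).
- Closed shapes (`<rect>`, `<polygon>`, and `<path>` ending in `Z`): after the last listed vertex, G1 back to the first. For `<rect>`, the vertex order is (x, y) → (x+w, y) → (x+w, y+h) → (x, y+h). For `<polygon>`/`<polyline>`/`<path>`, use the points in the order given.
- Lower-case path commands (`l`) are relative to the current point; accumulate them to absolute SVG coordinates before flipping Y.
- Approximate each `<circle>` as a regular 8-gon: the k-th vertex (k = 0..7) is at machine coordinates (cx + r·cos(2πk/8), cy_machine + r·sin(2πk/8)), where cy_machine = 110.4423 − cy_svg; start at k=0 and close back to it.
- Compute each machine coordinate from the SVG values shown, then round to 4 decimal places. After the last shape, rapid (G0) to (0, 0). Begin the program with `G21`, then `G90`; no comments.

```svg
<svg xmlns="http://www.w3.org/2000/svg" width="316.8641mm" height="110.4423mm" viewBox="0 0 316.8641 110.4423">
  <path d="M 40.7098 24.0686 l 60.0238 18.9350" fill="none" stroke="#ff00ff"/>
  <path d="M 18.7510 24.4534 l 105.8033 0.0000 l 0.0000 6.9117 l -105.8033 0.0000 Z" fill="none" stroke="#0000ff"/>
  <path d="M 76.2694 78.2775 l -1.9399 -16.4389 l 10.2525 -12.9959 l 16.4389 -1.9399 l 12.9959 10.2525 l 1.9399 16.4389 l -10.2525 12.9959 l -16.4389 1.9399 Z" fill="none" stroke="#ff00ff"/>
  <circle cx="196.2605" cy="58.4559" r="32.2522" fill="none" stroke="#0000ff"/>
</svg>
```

Since the viewBox matches the mm dimensions, user units are millimetres directly. The only transform is the Y-flip y_m = 110.4423 − y_svg.

Shape 1 is a line segment drawn with `<path>`. Its stroke #ff00ff means engrave at S302, F3650. After flipping Y the toolpath is (40.7098,86.3737) → (100.7336,67.4387).

Shape 2 is a rectangle drawn with `<path>`. Its stroke #0000ff means score at S548, F2495. After flipping Y the toolpath is (18.7510,85.9889) → (124.5543,85.9889) → (124.5543,79.0772) → (18.7510,79.0772) → (18.7510,85.9889), returning to the start.

Shape 3 is a regular polygon drawn with `<path>`. Its stroke #ff00ff means engrave at S302, F3650. After flipping Y the toolpath is (76.2694,32.1648) → (74.3295,48.6037) → (84.5820,61.5996) → (101.0209,63.5395) → (114.0168,53.2870) → (115.9567,36.8481) → (105.7042,23.8522) → (89.2653,21.9123) → (76.2694,32.1648), returning to the start.

Shape 4 is a circle drawn with `<circle>`. Its stroke #0000ff means score at S548, F2495. After flipping Y the toolpath is (228.5127,51.9864) → (219.0662,74.7921) → (196.2605,84.2386) → (173.4548,74.7921) → (164.0083,51.9864) → (173.4548,29.1807) → (196.2605,19.7342) → (219.0662,29.1807) → (228.5127,51.9864), returning to the start.

G21
G90
G0 X40.7098 Y86.3737
M3 S302
G01 X100.7336 Y67.4387 F3650
M5
G0 X18.7510 Y85.9889
M3 S548
G01 X124.5543 Y85.9889 F2495
G01 X124.5543 Y79.0772
G01 X18.7510 Y79.0772
G01 X18.7510 Y85.9889
M5
G0 X76.2694 Y32.1648
M3 S302
G01 X74.3295 Y48.6037 F3650
G01 X84.5820 Y61.5996
G01 X101.0209 Y63.5395
G01 X114.0168 Y53.2870
G01 X115.9567 Y36.8481
G01 X105.7042 Y23.8522
G01 X89.2653 Y21.9123
G01 X76.2694 Y32.1648
M5
G0 X228.5127 Y51.9864
M3 S548
G01 X219.0662 Y74.7921 F2495
G01 X196.2605 Y84.2386
G01 X173.4548 Y74.7921
G01 X164.0083 Y51.9864
G01 X173.4548 Y29.1807
G01 X196.2605 Y19.7342
G01 X219.0662 Y29.1807
G01 X228.5127 Y51.9864
M5
G0 X0.0000 Y0.0000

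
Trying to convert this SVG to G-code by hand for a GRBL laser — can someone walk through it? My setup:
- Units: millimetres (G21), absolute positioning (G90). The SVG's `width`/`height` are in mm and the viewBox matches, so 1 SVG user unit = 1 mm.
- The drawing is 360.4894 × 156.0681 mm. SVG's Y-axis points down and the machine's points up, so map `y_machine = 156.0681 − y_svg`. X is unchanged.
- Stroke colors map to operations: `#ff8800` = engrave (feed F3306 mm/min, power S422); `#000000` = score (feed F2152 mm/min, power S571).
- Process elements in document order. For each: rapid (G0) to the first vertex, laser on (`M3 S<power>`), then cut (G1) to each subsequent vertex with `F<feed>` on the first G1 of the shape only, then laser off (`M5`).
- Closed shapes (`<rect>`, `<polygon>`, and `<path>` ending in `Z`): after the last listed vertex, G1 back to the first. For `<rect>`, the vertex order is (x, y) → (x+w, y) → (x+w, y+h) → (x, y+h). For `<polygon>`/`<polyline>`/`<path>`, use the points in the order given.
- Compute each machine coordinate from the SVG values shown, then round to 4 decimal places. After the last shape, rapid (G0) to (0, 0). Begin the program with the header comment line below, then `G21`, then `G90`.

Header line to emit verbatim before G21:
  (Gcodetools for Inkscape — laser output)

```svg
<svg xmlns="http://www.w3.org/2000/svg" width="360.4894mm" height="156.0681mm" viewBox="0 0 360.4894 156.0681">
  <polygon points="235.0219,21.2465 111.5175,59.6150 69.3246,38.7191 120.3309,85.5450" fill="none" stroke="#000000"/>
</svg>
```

Since the viewBox matches the mm dimensions, user units are millimetres directly. The only transform is the Y-flip y_m = 156.0681 − y_svg.

Shape 1 is a closed polygon drawn with `<polygon>`. Its stroke #000000 means score at S571, F2152. After flipping Y the toolpath is (235.0219,134.8216) → (111.5175,96.4531) → (69.3246,117.3490) → (120.3309,70.5231) → (235.0219,134.8216), returning to the start.

(Gcodetools for Inkscape — laser output)
G21
G90
G0 X235.0219 Y134.8216
M3 S571
G1 X111.5175 Y96.4531 F2152
G1 X69.3246 Y117.3490
G1 X120.3309 Y70.5231
G1 X235.0219 Y134.8216
M5
G0 X0.0000 Y0.0000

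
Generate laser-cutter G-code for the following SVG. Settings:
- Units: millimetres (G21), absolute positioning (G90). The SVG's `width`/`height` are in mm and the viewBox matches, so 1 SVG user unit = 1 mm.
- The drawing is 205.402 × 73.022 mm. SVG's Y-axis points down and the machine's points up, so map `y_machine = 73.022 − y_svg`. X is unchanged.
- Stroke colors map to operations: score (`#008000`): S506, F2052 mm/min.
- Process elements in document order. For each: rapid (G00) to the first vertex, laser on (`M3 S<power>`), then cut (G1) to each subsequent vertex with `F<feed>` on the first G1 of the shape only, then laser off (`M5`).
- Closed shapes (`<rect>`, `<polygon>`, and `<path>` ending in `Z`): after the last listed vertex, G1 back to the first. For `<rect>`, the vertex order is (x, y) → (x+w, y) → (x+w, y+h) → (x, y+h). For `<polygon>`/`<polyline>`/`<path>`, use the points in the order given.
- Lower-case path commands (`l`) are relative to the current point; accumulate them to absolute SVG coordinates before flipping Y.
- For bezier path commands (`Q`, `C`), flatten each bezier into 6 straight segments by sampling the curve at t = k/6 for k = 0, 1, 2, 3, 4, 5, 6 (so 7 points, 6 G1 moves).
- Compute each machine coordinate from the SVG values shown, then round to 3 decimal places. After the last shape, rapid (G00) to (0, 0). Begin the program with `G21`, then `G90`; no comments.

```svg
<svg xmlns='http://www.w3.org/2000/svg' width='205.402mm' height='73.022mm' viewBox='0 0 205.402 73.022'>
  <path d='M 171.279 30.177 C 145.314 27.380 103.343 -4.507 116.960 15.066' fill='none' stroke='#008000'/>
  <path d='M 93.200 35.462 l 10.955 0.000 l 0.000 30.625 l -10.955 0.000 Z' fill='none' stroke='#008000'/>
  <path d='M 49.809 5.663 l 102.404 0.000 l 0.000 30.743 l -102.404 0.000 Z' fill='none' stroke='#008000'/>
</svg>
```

Since the viewBox matches the mm dimensions, user units are millimetres directly. The only transform is the Y-flip y_m = 73.022 − y_svg.

Shape 1 is a cubic bezier drawn with `<path>`. Its stroke #008000 means score at S506, F2052. After flipping Y the toolpath is (171.279,42.845) → (157.294,46.295) → (142.630,52.355) → (129.276,58.789) → (119.221,63.359) → (114.452,63.827) → (116.960,57.956).

Shape 2 is a rectangle drawn with `<path>`. Its stroke #008000 means score at S506, F2052. After flipping Y the toolpath is (93.200,37.560) → (104.155,37.560) → (104.155,6.935) → (93.200,6.935) → (93.200,37.560), returning to the start.

Shape 3 is a rectangle drawn with `<path>`. Its stroke #008000 means score at S506, F2052. After flipping Y the toolpath is (49.809,67.359) → (152.213,67.359) → (152.213,36.616) → (49.809,36.616) → (49.809,67.359), returning to the start.

G21
G90
G00 X171.279 Y42.845
M3 S506
G1 X157.294 Y46.295 F2052
G1 X142.630 Y52.355
G1 X129.276 Y58.789
G1 X119.221 Y63.359
G1 X114.452 Y63.827
G1 X116.960 Y57.956
M5
G00 X93.200 Y37.560
M3 S506
G1 X104.155 Y37.560 F2052
G1 X104.155 Y6.935
G1 X93.200 Y6.935
G1 X93.200 Y37.560
M5
G00 X49.809 Y67.359
M3 S506
G1 X152.213 Y67.359 F2052
G1 X152.213 Y36.616
G1 X49.809 Y36.616
G1 X49.809 Y67.359
M5
G00 X0.000 Y0.000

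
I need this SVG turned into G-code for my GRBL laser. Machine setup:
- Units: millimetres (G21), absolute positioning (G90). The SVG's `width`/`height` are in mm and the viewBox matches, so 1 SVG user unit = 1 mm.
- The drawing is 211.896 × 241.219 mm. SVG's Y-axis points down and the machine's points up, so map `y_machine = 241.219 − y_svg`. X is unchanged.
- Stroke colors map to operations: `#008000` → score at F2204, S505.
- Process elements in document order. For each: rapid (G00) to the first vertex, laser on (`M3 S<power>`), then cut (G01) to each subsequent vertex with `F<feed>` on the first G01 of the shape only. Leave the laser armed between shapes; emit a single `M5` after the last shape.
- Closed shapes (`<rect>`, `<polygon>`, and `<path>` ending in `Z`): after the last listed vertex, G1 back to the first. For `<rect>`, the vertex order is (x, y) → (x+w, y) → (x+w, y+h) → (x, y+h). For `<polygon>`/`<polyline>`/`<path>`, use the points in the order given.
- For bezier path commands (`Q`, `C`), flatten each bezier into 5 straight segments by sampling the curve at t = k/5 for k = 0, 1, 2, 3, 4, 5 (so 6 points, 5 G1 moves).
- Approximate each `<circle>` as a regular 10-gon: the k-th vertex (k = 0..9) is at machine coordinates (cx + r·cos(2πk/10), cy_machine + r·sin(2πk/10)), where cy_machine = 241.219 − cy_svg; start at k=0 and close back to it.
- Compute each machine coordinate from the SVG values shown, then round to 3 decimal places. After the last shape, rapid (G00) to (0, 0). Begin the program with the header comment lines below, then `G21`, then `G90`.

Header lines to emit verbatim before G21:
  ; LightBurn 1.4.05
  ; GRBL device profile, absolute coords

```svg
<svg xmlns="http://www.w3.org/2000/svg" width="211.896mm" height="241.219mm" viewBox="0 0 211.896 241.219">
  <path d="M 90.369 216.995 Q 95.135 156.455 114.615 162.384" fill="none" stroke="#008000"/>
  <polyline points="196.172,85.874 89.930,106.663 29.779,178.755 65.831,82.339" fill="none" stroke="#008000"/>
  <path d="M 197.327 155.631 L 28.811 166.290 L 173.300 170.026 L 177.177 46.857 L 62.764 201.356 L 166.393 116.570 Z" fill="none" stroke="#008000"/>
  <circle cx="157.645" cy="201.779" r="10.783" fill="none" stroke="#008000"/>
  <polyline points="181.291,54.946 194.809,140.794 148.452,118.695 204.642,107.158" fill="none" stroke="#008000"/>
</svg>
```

1 u = 1 mm; y_m = 241.219 − y.

[1] `<path>` quadratic bezier, #008000→score S505 F2204: (90.369,24.224) → (92.864,45.781) → (96.536,62.021) → (101.385,72.943) → (107.412,78.548) → (114.615,78.835)

[2] `<polyline>` open polyline, #008000→score S505 F2204: (196.172,155.345) → (89.930,134.556) → (29.779,62.464) → (65.831,158.880)

[3] `<path>` closed polygon, #008000→score S505 F2204: (197.327,85.588) → (28.811,74.929) → (173.300,71.193) → (177.177,194.362) → (62.764,39.863) → (166.393,124.649) → (197.327,85.588) (closed)

[4] `<circle>` circle, #008000→score S505 F2204: (168.428,39.440) → (166.369,45.778) → (160.977,49.695) → (154.313,49.695) → (148.921,45.778) → (146.862,39.440) → (148.921,33.102) → (154.313,29.185) → (160.977,29.185) → (166.369,33.102) → (168.428,39.440) (closed)

[5] `<polyline>` open polyline, #008000→score S505 F2204: (181.291,186.273) → (194.809,100.425) → (148.452,122.524) → (204.642,134.061)

; LightBurn 1.4.05
; GRBL device profile, absolute coords
G21
G90
G00 X90.369 Y24.224
M3 S505
G01 X92.864 Y45.781 F2204
G01 X96.536 Y62.021
G01 X101.385 Y72.943
G01 X107.412 Y78.548
G01 X114.615 Y78.835
G00 X196.172 Y155.345
M3 S505
G01 X89.930 Y134.556 F2204
G01 X29.779 Y62.464
G01 X65.831 Y158.880
G00 X197.327 Y85.588
M3 S505
G01 X28.811 Y74.929 F2204
G01 X173.300 Y71.193
G01 X177.177 Y194.362
G01 X62.764 Y39.863
G01 X166.393 Y124.649
G01 X197.327 Y85.588
G00 X168.428 Y39.440
M3 S505
G01 X166.369 Y45.778 F2204
G01 X160.977 Y49.695
G01 X154.313 Y49.695
G01 X148.921 Y45.778
G01 X146.862 Y39.440
G01 X148.921 Y33.102
G01 X154.313 Y29.185
G01 X160.977 Y29.185
G01 X166.369 Y33.102
G01 X168.428 Y39.440
G00 X181.291 Y186.273
M3 S505
G01 X194.809 Y100.425 F2204
G01 X148.452 Y122.524
G01 X204.642 Y134.061
M5
G00 X0.000 Y0.000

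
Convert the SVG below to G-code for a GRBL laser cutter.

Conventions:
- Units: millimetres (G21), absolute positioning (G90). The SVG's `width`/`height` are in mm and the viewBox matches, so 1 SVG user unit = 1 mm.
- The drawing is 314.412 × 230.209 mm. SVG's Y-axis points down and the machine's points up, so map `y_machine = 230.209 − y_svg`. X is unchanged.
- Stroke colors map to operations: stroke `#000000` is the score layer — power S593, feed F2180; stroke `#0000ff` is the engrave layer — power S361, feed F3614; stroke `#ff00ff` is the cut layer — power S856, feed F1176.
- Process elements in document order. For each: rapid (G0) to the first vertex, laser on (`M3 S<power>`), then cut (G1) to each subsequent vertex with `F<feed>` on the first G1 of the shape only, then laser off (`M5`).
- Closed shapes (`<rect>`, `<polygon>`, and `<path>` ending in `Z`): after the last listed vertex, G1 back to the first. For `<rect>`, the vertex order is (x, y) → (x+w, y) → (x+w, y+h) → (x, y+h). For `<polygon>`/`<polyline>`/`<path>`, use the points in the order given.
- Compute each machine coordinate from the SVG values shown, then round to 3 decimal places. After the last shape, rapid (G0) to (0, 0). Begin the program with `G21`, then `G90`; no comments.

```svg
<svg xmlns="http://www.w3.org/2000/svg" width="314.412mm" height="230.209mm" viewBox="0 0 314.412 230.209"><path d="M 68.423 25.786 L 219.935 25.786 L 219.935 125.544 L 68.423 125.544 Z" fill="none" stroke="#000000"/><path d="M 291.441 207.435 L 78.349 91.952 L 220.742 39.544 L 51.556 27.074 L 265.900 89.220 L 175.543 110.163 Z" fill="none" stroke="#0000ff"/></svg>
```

G21
G90
G0 X68.423 Y204.423
M3 S593
G1 X219.935 Y204.423 F2180
G1 X219.935 Y104.665
G1 X68.423 Y104.665
G1 X68.423 Y204.423
M5
G0 X291.441 Y22.774
M3 S361
G1 X78.349 Y138.257 F3614
G1 X220.742 Y190.665
G1 X51.556 Y203.135
G1 X265.900 Y140.989
G1 X175.543 Y120.046
G1 X291.441 Y22.774
M5
G0 X0.000 Y0.000

viewBox `0 0 314.412 230.209` with mm width/height → 1 unit = 1 mm. Flip: y_m = 230.209 − y_svg.

**Shape 1** — `<path>` rectangle, stroke `#000000` → score (S593, F2180). Machine vertices: (68.423,204.423) → (219.935,204.423) → (219.935,104.665) → (68.423,104.665) → (68.423,204.423). Closed: final G1 returns to the first vertex.

**Shape 2** — `<path>` closed polygon, stroke `#0000ff` → engrave (S361, F3614). Machine vertices: (291.441,22.774) → (78.349,138.257) → (220.742,190.665) → (51.556,203.135) → (265.900,140.989) → (175.543,120.046) → (291.441,22.774). Closed: final G1 returns to the first vertex.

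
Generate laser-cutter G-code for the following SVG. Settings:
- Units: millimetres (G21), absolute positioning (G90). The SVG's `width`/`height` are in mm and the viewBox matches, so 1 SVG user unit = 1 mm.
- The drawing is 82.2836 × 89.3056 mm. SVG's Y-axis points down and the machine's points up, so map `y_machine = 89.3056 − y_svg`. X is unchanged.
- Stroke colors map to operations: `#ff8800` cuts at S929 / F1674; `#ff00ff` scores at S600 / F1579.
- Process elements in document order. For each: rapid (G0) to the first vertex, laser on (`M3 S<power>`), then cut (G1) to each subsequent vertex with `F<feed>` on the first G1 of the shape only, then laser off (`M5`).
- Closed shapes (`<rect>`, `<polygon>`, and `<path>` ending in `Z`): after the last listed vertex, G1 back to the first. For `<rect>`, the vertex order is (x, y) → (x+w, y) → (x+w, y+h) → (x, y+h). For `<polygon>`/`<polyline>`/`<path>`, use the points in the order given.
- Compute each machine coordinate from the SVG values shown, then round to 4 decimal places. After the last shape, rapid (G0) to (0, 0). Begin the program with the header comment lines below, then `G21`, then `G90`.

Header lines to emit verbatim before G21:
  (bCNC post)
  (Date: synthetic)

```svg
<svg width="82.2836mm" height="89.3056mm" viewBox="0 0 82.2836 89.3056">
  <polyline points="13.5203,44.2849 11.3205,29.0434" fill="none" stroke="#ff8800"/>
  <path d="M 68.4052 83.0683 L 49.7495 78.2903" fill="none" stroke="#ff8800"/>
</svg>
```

(bCNC post)
(Date: synthetic)
G21
G90
G0 X13.5203 Y45.0207
M3 S929
G1 X11.3205 Y60.2622 F1674
M5
G0 X68.4052 Y6.2373
M3 S929
G1 X49.7495 Y11.0153 F1674
M5
G0 X0.0000 Y0.0000

1 u = 1 mm; y_m = 89.3056 − y.

[1] `<polyline>` line segment, #ff8800→cut S929 F1674: (13.5203,45.0207) → (11.3205,60.2622)

[2] `<path>` line segment, #ff8800→cut S929 F1674: (68.4052,6.2373) → (49.7495,11.0153)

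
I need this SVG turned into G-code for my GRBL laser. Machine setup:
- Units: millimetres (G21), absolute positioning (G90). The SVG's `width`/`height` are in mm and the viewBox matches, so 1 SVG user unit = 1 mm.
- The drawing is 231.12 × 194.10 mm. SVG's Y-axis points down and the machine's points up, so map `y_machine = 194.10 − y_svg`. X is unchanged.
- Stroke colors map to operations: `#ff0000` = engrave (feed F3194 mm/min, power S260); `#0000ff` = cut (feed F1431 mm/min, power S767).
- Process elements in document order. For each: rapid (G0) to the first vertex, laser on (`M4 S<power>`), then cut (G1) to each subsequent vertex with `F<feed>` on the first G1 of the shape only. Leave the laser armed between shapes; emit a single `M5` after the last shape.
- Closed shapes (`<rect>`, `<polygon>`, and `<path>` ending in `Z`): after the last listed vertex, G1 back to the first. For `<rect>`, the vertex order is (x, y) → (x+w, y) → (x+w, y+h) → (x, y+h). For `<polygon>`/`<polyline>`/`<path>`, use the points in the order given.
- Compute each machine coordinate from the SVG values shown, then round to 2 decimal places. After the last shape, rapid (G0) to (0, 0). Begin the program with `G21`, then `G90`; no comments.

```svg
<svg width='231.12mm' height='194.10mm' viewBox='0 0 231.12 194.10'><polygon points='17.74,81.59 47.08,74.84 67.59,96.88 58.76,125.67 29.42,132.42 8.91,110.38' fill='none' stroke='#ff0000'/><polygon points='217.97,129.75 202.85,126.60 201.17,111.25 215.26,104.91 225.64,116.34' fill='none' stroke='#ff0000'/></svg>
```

viewBox `0 0 231.12 194.10` with mm width/height → 1 unit = 1 mm. Flip: y_m = 194.10 − y_svg.

**Shape 1** — `<polygon>` regular polygon, stroke `#ff0000` → engrave (S260, F3194). Machine vertices: (17.74,112.51) → (47.08,119.26) → (67.59,97.22) → (58.76,68.43) → (29.42,61.68) → (8.91,83.72) → (17.74,112.51). Closed: final G1 returns to the first vertex.

**Shape 2** — `<polygon>` regular polygon, stroke `#ff0000` → engrave (S260, F3194). Machine vertices: (217.97,64.35) → (202.85,67.50) → (201.17,82.85) → (215.26,89.19) → (225.64,77.76) → (217.97,64.35). Closed: final G1 returns to the first vertex.

G21
G90
G0 X17.74 Y112.51
M4 S260
G1 X47.08 Y119.26 F3194
G1 X67.59 Y97.22
G1 X58.76 Y68.43
G1 X29.42 Y61.68
G1 X8.91 Y83.72
G1 X17.74 Y112.51
G0 X217.97 Y64.35
M4 S260
G1 X202.85 Y67.50 F3194
G1 X201.17 Y82.85
G1 X215.26 Y89.19
G1 X225.64 Y77.76
G1 X217.97 Y64.35
M5
G0 X0.00 Y0.00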